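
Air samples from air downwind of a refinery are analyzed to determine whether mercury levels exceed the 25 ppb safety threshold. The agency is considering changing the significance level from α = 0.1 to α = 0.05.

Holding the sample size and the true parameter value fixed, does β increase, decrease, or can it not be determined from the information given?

It increases.

Tightening α shrinks the rejection region. When Ha holds, fewer sample outcomes clear the stricter threshold, so more fall in the acceptance region.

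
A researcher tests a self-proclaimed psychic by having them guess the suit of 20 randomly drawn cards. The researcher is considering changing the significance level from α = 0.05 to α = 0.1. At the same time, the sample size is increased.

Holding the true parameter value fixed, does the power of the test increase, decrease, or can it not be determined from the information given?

It increases.

Relaxing α lowers the evidence threshold; under Ha, outcomes that previously fell short now trigger rejection. A larger sample reduces the standard error, pulling the sampling distribution under Ha further from the non-rejection region. Both changes push β in the same direction.
Since power = 1 − β and β decreases, power increases.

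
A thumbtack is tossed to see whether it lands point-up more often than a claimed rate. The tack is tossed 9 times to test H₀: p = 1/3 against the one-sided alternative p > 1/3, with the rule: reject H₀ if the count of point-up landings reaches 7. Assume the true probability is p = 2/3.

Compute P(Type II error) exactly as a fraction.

A Type II error is failing to reject when Ha holds: with p = 2/3, β = P(X ≤ 6).
Summing C(9,j)·(2/3)^j·(1/3)^{9-j} for j = 0..6 gives 12259/19683.

12259/19683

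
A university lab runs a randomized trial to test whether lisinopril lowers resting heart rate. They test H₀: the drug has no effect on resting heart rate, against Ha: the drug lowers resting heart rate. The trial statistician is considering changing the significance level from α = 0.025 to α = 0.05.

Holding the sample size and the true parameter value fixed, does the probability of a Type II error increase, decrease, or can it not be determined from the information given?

It decreases.

With a larger α the critical value moves toward the center, so more of the Ha sampling distribution lies in the rejection region.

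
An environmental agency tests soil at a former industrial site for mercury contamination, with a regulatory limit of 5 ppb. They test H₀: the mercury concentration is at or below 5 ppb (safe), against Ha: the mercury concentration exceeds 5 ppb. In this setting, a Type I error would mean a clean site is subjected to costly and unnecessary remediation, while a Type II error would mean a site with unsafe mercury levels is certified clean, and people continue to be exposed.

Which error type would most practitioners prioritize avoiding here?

Type II error

The Type II consequence (a site with unsafe mercury levels is certified clean, and people continue to be exposed) is more severe than the Type I consequence (a clean site is subjected to costly and unnecessary remediation).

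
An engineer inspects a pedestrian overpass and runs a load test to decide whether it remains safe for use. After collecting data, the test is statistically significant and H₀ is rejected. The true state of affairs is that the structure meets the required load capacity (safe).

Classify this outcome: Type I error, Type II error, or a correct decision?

The conventional null hypothesis here is that the structure meets the required load capacity (safe).
H₀ was rejected, but H₀ is actually true.
Rejecting a true null hypothesis is a Type I error (false positive).

Type I error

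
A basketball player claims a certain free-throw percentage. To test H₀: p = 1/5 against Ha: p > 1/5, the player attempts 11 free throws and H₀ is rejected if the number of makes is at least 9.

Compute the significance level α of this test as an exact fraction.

α = P(reject H₀ | H₀ true) = P(Y ≥ 9 | p = 1/5), with Y ~ Binomial(11, 1/5).
Summing C(11,j)(1/5)^j(4/5)^{11−j} for j = 9,…,11 gives 37/1953125.

37/1953125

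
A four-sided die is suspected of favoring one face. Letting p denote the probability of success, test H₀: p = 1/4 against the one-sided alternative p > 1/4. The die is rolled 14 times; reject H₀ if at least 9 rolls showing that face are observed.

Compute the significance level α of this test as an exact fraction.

α = P(reject H₀ | H₀ true) = P(S ≥ 9 | p = 1/4), with S ~ Binomial(14, 1/4).
Summing C(14,j)(1/4)^j(3/4)^{14−j} for j = 9,…,14 gives 578257/268435456.

578257/268435456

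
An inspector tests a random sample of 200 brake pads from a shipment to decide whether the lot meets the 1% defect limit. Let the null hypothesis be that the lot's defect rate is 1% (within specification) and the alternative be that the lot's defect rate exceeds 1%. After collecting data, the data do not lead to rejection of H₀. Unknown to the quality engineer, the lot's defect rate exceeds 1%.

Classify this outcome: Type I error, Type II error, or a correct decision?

H₀ was not rejected, but H₀ is actually false.
Failing to reject a false null hypothesis is a Type II error (false negative).

Type II error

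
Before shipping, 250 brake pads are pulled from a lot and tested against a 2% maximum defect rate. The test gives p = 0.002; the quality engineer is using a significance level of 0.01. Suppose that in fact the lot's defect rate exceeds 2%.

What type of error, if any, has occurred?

No error — this is a correct decision.

The conventional null hypothesis is that the lot's defect rate is 2% (within specification).
Since p = 0.002 < α = 0.01, H₀ is rejected.
H₀ is false (actually the lot's defect rate exceeds 2%).
The decision matches the true state — no error.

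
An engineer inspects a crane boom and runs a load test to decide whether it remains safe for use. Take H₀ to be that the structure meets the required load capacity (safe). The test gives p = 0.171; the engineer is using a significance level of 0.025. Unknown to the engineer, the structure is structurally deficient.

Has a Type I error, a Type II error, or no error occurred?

Type II error

Since p = 0.171 ≥ α = 0.025, H₀ is not rejected.
H₀ is false (actually the structure is structurally deficient).
Failing to reject a false H₀ is a Type II error.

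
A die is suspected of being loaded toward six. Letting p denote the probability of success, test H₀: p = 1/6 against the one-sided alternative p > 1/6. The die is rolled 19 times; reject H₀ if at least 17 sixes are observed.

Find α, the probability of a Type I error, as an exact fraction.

The Type I error probability is α = P(K ≥ 17) computed under H₀, where K ~ Binomial(19, 1/6).
Adding the binomial terms for j = 17 through 19 with p = 1/6 yields 1457/203119913336832.

1457/203119913336832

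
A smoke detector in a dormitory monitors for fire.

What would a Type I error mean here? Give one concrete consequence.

A Type I error would mean concluding that there is a fire when in fact there is no fire. Consequence: the building is evacuated for a false alarm, disrupting work.

With the conventional null hypothesis that there is no fire:
A Type I error is rejecting H₀ when H₀ is true.
Here that means sounding the alarm and evacuating the building when actually there is no fire.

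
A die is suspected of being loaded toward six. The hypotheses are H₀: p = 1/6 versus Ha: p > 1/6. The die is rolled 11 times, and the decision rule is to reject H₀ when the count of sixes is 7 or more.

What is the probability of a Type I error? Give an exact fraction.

α = P(reject H₀ | H₀ true) = P(S ≥ 7 | p = 1/6), with S ~ Binomial(11, 1/6).
Adding the binomial terms for j = 7 through 11 with p = 1/6 yields 38051/60466176.

38051/60466176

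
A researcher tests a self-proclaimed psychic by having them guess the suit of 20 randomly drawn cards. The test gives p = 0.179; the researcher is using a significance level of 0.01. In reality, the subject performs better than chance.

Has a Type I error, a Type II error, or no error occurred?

Type II error

The conventional null hypothesis is that the subject is guessing at random (p = 1/4).
Since p = 0.179 ≥ α = 0.01, H₀ is not rejected.
H₀ is false (actually the subject performs better than chance).
Failing to reject a false H₀ is a Type II error.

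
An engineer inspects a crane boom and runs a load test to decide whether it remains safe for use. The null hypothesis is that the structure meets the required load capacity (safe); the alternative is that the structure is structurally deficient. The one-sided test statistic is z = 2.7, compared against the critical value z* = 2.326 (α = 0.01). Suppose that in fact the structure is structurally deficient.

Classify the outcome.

Neither — the decision is correct.

Since z = 2.7 > z* = 2.326, H₀ is rejected.
H₀ is false (actually the structure is structurally deficient).
The decision matches the true state — no error.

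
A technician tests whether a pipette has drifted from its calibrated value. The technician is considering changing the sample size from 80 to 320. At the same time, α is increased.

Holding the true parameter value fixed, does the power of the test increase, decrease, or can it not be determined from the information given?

It increases.

Increasing n separates the H₀ and Ha sampling distributions, so under Ha fewer outcomes land in the acceptance region. Relaxing α lowers the evidence threshold; under Ha, outcomes that previously fell short now trigger rejection. Both changes push β in the same direction.
Since power = 1 − β and β decreases, power increases.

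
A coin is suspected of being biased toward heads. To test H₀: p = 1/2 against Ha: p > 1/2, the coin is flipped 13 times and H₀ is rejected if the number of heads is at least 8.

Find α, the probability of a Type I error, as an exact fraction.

595/2048

α = P(reject H₀ | H₀ true) = P(S ≥ 8 | p = 1/2), with S ~ Binomial(13, 1/2).
That's C(13,8) + C(13,9) + C(13,10) + C(13,11) + C(13,12) + C(13,13) over 2^13, i.e. (1287 + 715 + 286 + 78 + 13 + 1)/8192 = 2380/8192 = 595/2048.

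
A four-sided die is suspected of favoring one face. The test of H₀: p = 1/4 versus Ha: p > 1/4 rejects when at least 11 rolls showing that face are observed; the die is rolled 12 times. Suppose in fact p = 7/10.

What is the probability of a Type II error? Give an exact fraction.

Under the alternative p = 7/10, Y ~ Binomial(12, 7/10); β is the probability the test does not reject, P(Y < 11).
Equivalently, β = 1 − P(Y ≥ 11) = 914974950051/1000000000000.

914974950051/1000000000000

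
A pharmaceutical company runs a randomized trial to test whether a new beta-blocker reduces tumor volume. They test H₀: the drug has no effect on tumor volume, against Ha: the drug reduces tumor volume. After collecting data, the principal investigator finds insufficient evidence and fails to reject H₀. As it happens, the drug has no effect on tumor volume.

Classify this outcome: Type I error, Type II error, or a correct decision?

The test retained a true H₀ — the decision matches the true state.

No error (correct decision).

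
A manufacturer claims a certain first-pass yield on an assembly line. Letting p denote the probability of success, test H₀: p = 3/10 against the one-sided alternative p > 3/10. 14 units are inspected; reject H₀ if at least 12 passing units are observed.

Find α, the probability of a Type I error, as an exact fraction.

1265361021/50000000000000

Under H₀, K ~ Binomial(14, 3/10), and α = P(K ≥ 12).
Summing C(14,j)(3/10)^j(7/10)^{14−j} for j = 12,…,14 gives 1265361021/50000000000000.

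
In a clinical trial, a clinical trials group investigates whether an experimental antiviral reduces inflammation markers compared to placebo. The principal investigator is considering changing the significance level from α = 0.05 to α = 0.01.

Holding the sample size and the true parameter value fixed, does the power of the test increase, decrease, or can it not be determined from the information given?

Lowering α raises the bar for rejection; under Ha, the test now fails to reject on outcomes it previously would have rejected.
Since power = 1 − β and β increases, power decreases.

It decreases.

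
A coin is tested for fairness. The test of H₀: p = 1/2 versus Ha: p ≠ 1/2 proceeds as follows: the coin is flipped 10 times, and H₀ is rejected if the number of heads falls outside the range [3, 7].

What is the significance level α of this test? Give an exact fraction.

7/64

The significance level is the null-hypothesis probability of the rejection region {≤2} ∪ {≥8}.
Each tail has probability (1 + 10 + 45)/1024; doubling gives α = 112/1024 = 7/64.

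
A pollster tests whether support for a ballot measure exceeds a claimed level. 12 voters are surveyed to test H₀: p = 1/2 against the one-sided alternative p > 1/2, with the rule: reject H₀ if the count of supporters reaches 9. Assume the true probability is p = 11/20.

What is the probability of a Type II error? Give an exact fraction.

A Type II error is failing to reject when Ha holds: with p = 11/20, β = P(K ≤ 8).
Summing C(12,j)·(11/20)^j·(9/20)^{12-j} for j = 0..8 gives 709043757719553/819200000000000.

709043757719553/819200000000000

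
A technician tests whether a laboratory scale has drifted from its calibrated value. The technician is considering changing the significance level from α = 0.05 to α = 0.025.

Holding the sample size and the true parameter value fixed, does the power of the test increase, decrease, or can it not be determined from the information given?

A smaller α moves the rejection region further into the tail. With the alternative true, more outcomes now fall outside the rejection region, so failing to reject becomes more likely.
Since power = 1 − β and β increases, power decreases.

It decreases.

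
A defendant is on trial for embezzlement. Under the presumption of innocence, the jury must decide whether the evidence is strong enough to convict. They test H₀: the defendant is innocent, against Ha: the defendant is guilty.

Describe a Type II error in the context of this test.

A Type II error would mean concluding that the defendant is innocent (or at least failing to establish that the defendant is guilty) when in fact the defendant is guilty.

A Type II error is failing to reject H₀ when H₀ is false.
Here that means acquitting the defendant when actually the defendant is guilty.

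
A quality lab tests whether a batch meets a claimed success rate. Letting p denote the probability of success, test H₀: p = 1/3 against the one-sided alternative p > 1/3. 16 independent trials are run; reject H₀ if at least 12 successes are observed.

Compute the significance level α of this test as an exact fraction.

Under H₀, X ~ Binomial(16, 1/3), and α = P(X ≥ 12).
Adding the binomial terms for j = 12 through 16 with p = 1/3 yields 11371/14348907.

11371/14348907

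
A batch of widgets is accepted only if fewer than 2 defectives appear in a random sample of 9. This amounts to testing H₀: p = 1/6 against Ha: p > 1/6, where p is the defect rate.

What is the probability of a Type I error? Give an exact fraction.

2304473/5038848

The significance level is the probability, assuming p = 1/6, of seeing 2 or more defectives in 9 draws.
α = 1 − P(X ≤ 1) = 1 − 2734375/5038848 = 2304473/5038848.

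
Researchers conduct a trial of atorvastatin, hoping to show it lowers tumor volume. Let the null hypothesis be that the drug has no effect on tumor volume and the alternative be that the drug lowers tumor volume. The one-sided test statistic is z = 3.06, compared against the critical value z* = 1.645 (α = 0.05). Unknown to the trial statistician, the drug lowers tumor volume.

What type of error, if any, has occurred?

No error (correct decision).

Since z = 3.06 > z* = 1.645, H₀ is rejected.
H₀ is false (actually the drug lowers tumor volume).
The decision matches the true state — no error.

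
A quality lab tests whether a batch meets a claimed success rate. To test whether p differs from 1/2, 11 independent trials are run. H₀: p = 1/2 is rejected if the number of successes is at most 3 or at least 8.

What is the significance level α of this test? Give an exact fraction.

29/128

α = P(Y ≤ 3 or Y ≥ 8 | p = 1/2), Y ~ Binomial(11, 1/2).
By symmetry, α = 2·P(Y ≤ 3) = 2·(1 + 11 + 55 + 165)/2048 = 464/2048 = 29/128.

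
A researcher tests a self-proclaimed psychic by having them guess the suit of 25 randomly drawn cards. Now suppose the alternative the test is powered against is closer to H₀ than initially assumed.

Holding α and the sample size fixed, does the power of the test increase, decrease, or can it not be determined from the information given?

A smaller true effect puts the Ha sampling distribution closer to H₀, so more of it falls in the non-rejection region.
Since power = 1 − β and β increases, power decreases.

It decreases.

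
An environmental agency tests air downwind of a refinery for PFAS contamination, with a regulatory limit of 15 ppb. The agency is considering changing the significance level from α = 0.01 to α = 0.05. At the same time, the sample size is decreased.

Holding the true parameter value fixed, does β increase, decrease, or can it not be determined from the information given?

The first change alone would make β decrease; the second alone would make β increase. Which effect dominates depends on the magnitudes, which are not given.

Cannot be determined from the information given.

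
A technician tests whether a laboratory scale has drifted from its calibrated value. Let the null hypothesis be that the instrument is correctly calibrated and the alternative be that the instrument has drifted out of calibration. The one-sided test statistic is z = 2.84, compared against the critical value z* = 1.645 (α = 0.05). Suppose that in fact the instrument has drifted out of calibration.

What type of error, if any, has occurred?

Neither — the decision is correct.

Since z = 2.84 > z* = 1.645, H₀ is rejected.
H₀ is false (actually the instrument has drifted out of calibration).
The decision matches the true state — no error.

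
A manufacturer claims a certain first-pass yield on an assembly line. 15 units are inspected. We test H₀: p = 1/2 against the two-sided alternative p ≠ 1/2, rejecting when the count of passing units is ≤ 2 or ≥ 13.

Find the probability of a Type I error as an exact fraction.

The significance level is the null-hypothesis probability of the rejection region {≤2} ∪ {≥13}.
By symmetry, α = 2·P(Y ≤ 2) = 2·(1 + 15 + 105)/32768 = 242/32768 = 121/16384.

121/16384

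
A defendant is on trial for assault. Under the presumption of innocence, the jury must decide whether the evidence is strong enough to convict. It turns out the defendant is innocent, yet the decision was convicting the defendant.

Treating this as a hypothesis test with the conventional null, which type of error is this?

The null hypothesis here is that the defendant is innocent.
'Convicting the defendant' corresponds to rejecting H₀.
H₀ was rejected but H₀ is true — a Type I error (false positive).

Type I error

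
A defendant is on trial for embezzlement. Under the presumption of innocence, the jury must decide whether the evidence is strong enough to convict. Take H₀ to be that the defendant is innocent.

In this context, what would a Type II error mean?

A Type II error is failing to reject H₀ when H₀ is false.
Here that means acquitting the defendant when actually the defendant is guilty.

A Type II error would mean concluding that the defendant is innocent (or at least failing to establish that the defendant is guilty) when in fact the defendant is guilty.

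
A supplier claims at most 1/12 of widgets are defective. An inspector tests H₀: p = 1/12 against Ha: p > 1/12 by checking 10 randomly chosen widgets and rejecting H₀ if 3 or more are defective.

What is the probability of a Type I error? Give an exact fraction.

229526089/5159780352

α = P(reject H₀ | H₀ true) = P(X ≥ 3 | p = 1/12), X ~ Binomial(10, 1/12).
Computing the lower-tail complement: 1 − 4930254263/5159780352 = 229526089/5159780352.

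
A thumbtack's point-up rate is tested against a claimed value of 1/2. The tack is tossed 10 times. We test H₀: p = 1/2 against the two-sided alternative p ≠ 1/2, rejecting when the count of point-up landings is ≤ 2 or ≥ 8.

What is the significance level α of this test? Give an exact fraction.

Under H₀, X ~ Binomial(10, 1/2); α is the probability of landing in either tail, P(X ≤ 2) + P(X ≥ 8).
By symmetry, α = 2·P(X ≤ 2) = 2·(1 + 10 + 45)/1024 = 112/1024 = 7/64.

7/64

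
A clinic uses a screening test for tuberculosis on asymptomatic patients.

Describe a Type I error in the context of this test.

A Type I error would mean concluding that the patient has tuberculosis when in fact the patient does not have tuberculosis.

With the conventional null hypothesis that the patient does not have tuberculosis:
A Type I error is rejecting H₀ when H₀ is true.
Here that means flagging the patient as positive and ordering follow-up testing when actually the patient does not have tuberculosis.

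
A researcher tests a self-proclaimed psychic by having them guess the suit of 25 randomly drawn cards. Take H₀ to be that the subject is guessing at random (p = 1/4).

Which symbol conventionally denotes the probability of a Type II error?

P(Type II error) = P(fail to reject H₀ | H₀ false) = β.

β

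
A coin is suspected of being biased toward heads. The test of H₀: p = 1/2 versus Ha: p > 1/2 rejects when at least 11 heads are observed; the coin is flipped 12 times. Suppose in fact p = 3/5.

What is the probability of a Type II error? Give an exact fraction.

Under the alternative p = 3/5, X ~ Binomial(12, 3/5); β is the probability the test does not reject, P(X < 11).
Summing C(12,j)·(3/5)^j·(2/5)^{12-j} for j = 0..10 gives 239357656/244140625.

239357656/244140625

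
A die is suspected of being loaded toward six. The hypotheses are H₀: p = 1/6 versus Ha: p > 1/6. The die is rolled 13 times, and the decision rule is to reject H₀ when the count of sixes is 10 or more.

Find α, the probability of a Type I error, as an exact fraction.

18883/6530347008

α = P(reject H₀ | H₀ true) = P(S ≥ 10 | p = 1/6), with S ~ Binomial(13, 1/6).
P(S ≥ 10) = Σ_{j=10}^{13} C(13,j)·(1/6)^j·(5/6)^{13-j} = 18883/6530347008.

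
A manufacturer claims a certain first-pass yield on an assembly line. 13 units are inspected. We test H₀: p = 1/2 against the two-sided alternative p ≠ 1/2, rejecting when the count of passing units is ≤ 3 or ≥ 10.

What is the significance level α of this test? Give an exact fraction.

Under H₀, K ~ Binomial(13, 1/2); α is the probability of landing in either tail, P(K ≤ 3) + P(K ≥ 10).
By symmetry, α = 2·P(K ≤ 3) = 2·(1 + 13 + 78 + 286)/8192 = 756/8192 = 189/2048.

189/2048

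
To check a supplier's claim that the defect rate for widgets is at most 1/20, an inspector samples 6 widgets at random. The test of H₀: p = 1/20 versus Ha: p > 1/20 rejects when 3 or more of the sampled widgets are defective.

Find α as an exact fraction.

14271/6400000

The significance level is the probability, assuming p = 1/20, of seeing 3 or more defectives in 6 draws.
Via the complement, α = 1 − Σ_{j=0}^{2} C(6,j)(1/20)^j(19/20)^{6-j} = 14271/6400000.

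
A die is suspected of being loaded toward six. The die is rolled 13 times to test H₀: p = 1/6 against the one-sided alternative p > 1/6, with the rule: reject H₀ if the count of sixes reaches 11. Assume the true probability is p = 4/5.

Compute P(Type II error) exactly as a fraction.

Under the alternative p = 4/5, X ~ Binomial(13, 4/5); β is the probability the test does not reject, P(X < 11).
Summing C(13,j)·(4/5)^j·(1/5)^{13-j} for j = 0..10 gives 608334741/1220703125.

608334741/1220703125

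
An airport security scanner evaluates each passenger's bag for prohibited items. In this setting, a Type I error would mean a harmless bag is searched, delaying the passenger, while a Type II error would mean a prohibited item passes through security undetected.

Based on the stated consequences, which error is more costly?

Type II error

The Type II consequence (a prohibited item passes through security undetected) is more severe than the Type I consequence (a harmless bag is searched, delaying the passenger).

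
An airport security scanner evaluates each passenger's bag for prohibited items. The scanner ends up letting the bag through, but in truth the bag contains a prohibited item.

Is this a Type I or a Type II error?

Type II error

The null hypothesis here is that the bag contains no prohibited items.
'Letting the bag through' corresponds to failing to reject H₀.
H₀ was not rejected but H₀ is false — a Type II error (false negative).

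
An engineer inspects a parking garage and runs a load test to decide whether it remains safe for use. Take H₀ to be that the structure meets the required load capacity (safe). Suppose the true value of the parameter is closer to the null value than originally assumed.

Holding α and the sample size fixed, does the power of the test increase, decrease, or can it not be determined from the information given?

It decreases.

A smaller departure from H₀ means the test statistic under Ha is distributed closer to where it would be under H₀; rejection becomes less likely.
Since power = 1 − β and β increases, power decreases.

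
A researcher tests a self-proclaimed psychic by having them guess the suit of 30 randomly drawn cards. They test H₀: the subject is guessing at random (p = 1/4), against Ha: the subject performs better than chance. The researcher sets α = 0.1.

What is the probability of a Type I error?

0.1

The significance level α is, by definition, the probability of a Type I error — P(reject H₀ | H₀ true).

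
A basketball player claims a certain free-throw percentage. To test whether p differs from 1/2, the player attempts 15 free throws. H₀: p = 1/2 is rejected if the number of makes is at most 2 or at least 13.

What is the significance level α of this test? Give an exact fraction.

121/16384

Under H₀, K ~ Binomial(15, 1/2); α is the probability of landing in either tail, P(K ≤ 2) + P(K ≥ 13).
By symmetry, α = 2·P(K ≤ 2) = 2·(1 + 15 + 105)/32768 = 242/32768 = 121/16384.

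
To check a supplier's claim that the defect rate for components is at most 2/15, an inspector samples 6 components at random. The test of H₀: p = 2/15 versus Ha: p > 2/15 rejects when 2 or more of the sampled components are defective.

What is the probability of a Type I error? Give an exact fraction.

84332/455625

Under H₀, Y ~ Binomial(6, 2/15); the Type I error rate is P(Y ≥ 2).
α = 1 − P(Y ≤ 1) = 1 − 371293/455625 = 84332/455625.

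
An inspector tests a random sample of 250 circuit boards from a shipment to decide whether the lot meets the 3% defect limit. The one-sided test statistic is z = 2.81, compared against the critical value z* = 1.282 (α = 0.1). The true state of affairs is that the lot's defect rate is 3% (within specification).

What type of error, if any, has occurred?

Type I error

The conventional null hypothesis is that the lot's defect rate is 3% (within specification).
Since z = 2.81 > z* = 1.282, H₀ is rejected.
H₀ is true (actually the lot's defect rate is 3% (within specification)).
Rejecting a true H₀ is a Type I error.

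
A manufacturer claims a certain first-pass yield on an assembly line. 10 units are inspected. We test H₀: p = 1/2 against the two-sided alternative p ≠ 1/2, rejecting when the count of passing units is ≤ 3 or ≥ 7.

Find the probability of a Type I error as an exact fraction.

11/32

The significance level is the null-hypothesis probability of the rejection region {≤3} ∪ {≥7}.
By symmetry, α = 2·P(K ≤ 3) = 2·(1 + 10 + 45 + 120)/1024 = 352/1024 = 11/32.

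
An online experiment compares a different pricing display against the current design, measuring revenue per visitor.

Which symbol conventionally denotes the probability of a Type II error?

P(Type II error) = P(fail to reject H₀ | H₀ false) = β.

β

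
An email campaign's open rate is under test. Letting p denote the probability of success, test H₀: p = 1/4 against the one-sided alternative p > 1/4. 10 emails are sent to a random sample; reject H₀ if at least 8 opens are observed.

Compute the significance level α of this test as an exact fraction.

109/262144

Under H₀, S ~ Binomial(10, 1/4), and α = P(S ≥ 8).
P(S ≥ 8) = Σ_{j=8}^{10} C(10,j)·(1/4)^j·(3/4)^{10-j} = 109/262144.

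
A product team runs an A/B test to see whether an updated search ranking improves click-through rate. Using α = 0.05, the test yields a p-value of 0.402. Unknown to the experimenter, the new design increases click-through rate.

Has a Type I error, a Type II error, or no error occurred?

Type II error

The conventional null hypothesis is that the new design has no effect on click-through rate.
Since p = 0.402 ≥ α = 0.05, H₀ is not rejected.
H₀ is false (actually the new design increases click-through rate).
Failing to reject a false H₀ is a Type II error.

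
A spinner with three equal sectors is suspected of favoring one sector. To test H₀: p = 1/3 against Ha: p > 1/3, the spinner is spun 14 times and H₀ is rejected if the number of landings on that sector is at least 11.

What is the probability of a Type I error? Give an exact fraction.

3305/4782969

Under H₀, K ~ Binomial(14, 1/3), and α = P(K ≥ 11).
Summing C(14,j)(1/3)^j(2/3)^{14−j} for j = 11,…,14 gives 3305/4782969.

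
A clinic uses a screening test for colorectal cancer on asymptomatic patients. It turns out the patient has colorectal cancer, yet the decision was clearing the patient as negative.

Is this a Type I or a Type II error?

Type II error

The null hypothesis here is that the patient does not have colorectal cancer.
'Clearing the patient as negative' corresponds to failing to reject H₀.
H₀ was not rejected but H₀ is false — a Type II error (false negative).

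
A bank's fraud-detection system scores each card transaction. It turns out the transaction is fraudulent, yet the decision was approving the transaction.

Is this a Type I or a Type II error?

Type II error

The null hypothesis here is that the transaction is legitimate.
'Approving the transaction' corresponds to failing to reject H₀.
H₀ was not rejected but H₀ is false — a Type II error (false negative).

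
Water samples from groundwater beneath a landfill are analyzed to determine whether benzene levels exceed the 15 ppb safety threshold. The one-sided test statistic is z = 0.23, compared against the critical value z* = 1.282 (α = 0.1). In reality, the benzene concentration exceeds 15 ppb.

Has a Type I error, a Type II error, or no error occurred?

The conventional null hypothesis is that the benzene concentration is at or below 15 ppb (safe).
Since z = 0.23 ≤ z* = 1.282, H₀ is not rejected.
H₀ is false (actually the benzene concentration exceeds 15 ppb).
Failing to reject a false H₀ is a Type II error.

Type II error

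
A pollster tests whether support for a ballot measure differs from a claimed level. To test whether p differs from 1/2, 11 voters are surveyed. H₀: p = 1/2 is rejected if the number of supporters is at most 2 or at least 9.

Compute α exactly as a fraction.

α = P(K ≤ 2 or K ≥ 9 | p = 1/2), K ~ Binomial(11, 1/2).
Each tail has probability (1 + 11 + 55)/2048; doubling gives α = 134/2048 = 67/1024.

67/1024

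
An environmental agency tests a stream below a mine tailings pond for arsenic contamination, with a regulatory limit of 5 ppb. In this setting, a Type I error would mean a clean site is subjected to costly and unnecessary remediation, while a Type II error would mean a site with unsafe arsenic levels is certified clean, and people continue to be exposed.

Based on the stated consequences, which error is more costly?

The Type II consequence (a site with unsafe arsenic levels is certified clean, and people continue to be exposed) is more severe than the Type I consequence (a clean site is subjected to costly and unnecessary remediation).

Type II error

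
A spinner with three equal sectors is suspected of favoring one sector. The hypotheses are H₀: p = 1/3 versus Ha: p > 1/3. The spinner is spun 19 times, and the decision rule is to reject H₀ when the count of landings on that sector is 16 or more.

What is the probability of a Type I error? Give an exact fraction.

2825/387420489

The Type I error probability is α = P(K ≥ 16) computed under H₀, where K ~ Binomial(19, 1/3).
Summing C(19,j)(1/3)^j(2/3)^{19−j} for j = 16,…,19 gives 2825/387420489.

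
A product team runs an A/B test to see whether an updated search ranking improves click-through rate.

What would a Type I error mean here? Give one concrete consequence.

With the conventional null hypothesis that the new design has no effect on click-through rate:
A Type I error is rejecting H₀ when H₀ is true.
Here that means shipping the new feature to all users when actually the new design has no effect on click-through rate.

A Type I error would mean concluding that the new design increases click-through rate when in fact the new design has no effect on click-through rate. Consequence: engineering effort is spent shipping a change that doesn't actually help.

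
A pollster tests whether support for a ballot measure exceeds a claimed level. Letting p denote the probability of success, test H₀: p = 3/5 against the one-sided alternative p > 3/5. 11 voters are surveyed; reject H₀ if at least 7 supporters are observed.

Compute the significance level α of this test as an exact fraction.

Under H₀, X ~ Binomial(11, 3/5), and α = P(X ≥ 7).
Adding the binomial terms for j = 7 through 11 with p = 3/5 yields 5202873/9765625.

5202873/9765625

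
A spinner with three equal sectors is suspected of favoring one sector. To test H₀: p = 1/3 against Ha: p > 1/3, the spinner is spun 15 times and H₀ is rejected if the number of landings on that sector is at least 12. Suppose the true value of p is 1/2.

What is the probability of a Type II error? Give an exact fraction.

A Type II error is failing to reject when Ha holds: with p = 1/2, β = P(Y ≤ 11).
Adding the binomial probabilities P(Y=0)+…+P(Y=11) at p = 1/2 gives 503/512.

503/512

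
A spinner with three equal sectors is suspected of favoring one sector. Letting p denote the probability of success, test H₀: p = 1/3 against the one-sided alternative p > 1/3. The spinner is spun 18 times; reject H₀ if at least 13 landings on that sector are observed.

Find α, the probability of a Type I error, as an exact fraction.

Under H₀, S ~ Binomial(18, 1/3), and α = P(S ≥ 13).
Summing C(18,j)(1/3)^j(2/3)^{18−j} for j = 13,…,18 gives 330313/387420489.

330313/387420489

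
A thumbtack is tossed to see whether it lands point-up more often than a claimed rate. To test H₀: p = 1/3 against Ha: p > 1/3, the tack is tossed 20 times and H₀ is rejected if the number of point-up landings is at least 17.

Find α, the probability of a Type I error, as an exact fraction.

The Type I error probability is α = P(K ≥ 17) computed under H₀, where K ~ Binomial(20, 1/3).
Summing C(20,j)(1/3)^j(2/3)^{20−j} for j = 17,…,20 gives 3307/1162261467.

3307/1162261467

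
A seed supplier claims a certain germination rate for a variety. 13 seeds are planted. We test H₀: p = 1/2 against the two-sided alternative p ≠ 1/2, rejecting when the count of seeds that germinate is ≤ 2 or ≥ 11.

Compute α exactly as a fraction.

Under H₀, X ~ Binomial(13, 1/2); α is the probability of landing in either tail, P(X ≤ 2) + P(X ≥ 11).
By symmetry, α = 2·P(X ≤ 2) = 2·(1 + 13 + 78)/8192 = 184/8192 = 23/1024.

23/1024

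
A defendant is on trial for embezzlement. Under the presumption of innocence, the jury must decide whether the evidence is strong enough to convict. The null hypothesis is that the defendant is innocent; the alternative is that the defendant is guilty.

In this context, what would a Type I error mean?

A Type I error would mean concluding that the defendant is guilty when in fact the defendant is innocent.

A Type I error is rejecting H₀ when H₀ is true.
Here that means convicting the defendant when actually the defendant is innocent.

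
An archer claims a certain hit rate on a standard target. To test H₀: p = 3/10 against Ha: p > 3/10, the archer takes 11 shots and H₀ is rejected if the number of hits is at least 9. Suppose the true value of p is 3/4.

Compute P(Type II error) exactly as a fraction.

β = P(fail to reject H₀ | Ha true) = P(X ≤ 8 | p = 3/4), X ~ Binomial(11, 3/4).
Summing C(11,j)·(3/4)^j·(1/4)^{11-j} for j = 0..8 gives 2285053/4194304.

2285053/4194304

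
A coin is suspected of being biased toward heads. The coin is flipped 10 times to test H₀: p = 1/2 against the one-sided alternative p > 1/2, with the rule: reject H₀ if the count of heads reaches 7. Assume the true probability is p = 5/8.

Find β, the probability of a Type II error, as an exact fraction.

148513581/268435456

A Type II error is failing to reject when Ha holds: with p = 5/8, β = P(K ≤ 6).
Equivalently, β = 1 − P(K ≥ 7) = 148513581/268435456.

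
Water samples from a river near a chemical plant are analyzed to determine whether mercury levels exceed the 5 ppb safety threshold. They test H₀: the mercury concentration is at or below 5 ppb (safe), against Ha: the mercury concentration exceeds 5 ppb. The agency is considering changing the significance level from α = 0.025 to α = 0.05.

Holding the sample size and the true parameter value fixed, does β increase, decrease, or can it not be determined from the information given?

It decreases.

A larger α widens the rejection region, so when the alternative is true more outcomes lead to rejection — failing to reject becomes less likely.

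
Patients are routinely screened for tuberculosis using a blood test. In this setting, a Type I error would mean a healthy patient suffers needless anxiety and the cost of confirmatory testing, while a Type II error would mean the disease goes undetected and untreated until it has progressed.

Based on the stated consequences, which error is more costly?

Type II error

The Type II consequence (the disease goes undetected and untreated until it has progressed) is more severe than the Type I consequence (a healthy patient suffers needless anxiety and the cost of confirmatory testing).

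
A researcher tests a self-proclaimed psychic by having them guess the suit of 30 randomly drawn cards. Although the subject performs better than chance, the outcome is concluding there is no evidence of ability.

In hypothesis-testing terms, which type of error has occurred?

The null hypothesis here is that the subject is guessing at random (p = 1/4).
'Concluding there is no evidence of ability' corresponds to failing to reject H₀.
H₀ was not rejected but H₀ is false — a Type II error (false negative).

Type II error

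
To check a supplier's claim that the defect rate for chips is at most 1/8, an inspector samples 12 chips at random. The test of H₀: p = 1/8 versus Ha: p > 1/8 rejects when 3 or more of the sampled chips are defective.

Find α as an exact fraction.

12506902185/68719476736

α = P(reject H₀ | H₀ true) = P(K ≥ 3 | p = 1/8), K ~ Binomial(12, 1/8).
Via the complement, α = 1 − Σ_{j=0}^{2} C(12,j)(1/8)^j(7/8)^{12-j} = 12506902185/68719476736.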